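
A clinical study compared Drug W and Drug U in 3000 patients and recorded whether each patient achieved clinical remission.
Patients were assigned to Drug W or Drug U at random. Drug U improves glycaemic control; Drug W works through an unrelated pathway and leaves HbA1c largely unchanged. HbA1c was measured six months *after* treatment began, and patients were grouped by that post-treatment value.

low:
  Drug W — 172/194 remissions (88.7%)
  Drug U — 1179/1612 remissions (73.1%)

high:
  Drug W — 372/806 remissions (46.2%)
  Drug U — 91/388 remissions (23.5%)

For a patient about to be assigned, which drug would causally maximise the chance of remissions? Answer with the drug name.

Drug U

HbA1c lies on the pathway drug → HbA1c → outcome, so adjusting for it blocks the indirect effect. For the total causal effect of drug, use the unadjusted pooled rates.
Pooled: Drug W 54.4% vs Drug U 63.5%; Drug U is higher overall.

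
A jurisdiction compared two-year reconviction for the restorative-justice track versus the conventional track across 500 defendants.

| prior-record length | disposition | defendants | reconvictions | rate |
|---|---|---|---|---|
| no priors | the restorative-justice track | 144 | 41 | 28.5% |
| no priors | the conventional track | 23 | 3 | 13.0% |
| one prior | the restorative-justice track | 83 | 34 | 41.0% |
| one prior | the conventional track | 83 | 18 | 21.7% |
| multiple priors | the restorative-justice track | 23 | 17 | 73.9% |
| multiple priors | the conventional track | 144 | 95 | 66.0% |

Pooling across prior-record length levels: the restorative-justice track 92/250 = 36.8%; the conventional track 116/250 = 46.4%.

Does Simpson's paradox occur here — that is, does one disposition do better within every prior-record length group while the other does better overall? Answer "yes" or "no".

yes

Within each prior-record length level (no priors 28.5% vs 13.0%; one prior 41.0% vs 21.7%; multiple priors 73.9% vs 66.0%), the conventional track has the lower rate every time. Pooled: 36.8% vs 46.4% — the restorative-justice track has the lower rate overall. The two comparisons disagree.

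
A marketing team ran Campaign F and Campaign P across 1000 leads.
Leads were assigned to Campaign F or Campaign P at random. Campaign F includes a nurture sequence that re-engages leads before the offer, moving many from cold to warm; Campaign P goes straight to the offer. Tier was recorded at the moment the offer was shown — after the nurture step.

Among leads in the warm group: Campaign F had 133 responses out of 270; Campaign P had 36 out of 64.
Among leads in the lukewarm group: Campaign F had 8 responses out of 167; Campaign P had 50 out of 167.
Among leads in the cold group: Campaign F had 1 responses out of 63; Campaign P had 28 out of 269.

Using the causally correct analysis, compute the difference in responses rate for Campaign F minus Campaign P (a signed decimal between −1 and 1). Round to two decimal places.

The engagement tier-specific comparison favours Campaign P throughout, but the pooled figures favour Campaign F. The question is whether to condition on engagement tier.
Engagement tier here is a post-treatment variable shaped by the campaign; conditioning on it would introduce bias rather than remove it. The overall comparison is the causal one.
The causal difference is the pooled difference: 0.284 − 0.228 = +0.056.

+0.06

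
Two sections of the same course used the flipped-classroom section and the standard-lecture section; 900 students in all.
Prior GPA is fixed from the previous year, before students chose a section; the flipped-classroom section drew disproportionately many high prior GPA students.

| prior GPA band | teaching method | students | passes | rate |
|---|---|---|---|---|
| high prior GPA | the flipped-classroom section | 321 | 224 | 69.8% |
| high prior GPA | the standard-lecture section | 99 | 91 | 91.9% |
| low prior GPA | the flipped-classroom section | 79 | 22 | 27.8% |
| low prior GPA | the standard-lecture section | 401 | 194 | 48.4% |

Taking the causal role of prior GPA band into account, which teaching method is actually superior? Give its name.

Prior GPA band differs across teaching methods for reasons unrelated to any effect of the teaching method itself, and it separately predicts the outcome — a classic confounder. We must compare within prior GPA band levels.
Within each level — high prior GPA: 69.8% vs 91.9%; low prior GPA: 27.8% vs 48.4% — the standard-lecture section is higher every time.

the standard-lecture section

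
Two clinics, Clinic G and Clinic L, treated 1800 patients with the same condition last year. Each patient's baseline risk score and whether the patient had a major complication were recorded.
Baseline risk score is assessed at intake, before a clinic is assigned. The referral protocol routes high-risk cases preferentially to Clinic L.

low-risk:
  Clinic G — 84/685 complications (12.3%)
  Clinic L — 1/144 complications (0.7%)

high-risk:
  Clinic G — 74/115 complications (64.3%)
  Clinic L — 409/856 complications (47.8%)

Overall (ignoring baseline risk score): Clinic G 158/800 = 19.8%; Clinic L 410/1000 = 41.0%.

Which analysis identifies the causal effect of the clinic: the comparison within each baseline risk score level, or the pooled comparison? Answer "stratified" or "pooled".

stratified

Baseline risk score differs across clinics for reasons unrelated to any effect of the clinic itself, and it separately predicts the outcome — a classic confounder. We must compare within baseline risk score levels.
Within each level — low-risk: 12.3% vs 0.7%; high-risk: 64.3% vs 47.8% — Clinic L is lower every time.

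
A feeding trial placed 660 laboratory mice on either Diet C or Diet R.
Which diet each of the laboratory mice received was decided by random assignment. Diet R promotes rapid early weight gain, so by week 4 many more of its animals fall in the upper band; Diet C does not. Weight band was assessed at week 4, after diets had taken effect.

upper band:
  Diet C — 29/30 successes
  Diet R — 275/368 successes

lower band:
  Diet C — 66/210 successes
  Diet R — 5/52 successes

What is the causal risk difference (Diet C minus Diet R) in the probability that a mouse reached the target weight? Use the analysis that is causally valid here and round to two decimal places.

The distribution of week-4 weight band is itself part of what the diet does — it is an intermediate outcome. Holding it fixed would remove that part of the effect; the total effect is the pooled difference.
The causal difference is the pooled difference: 0.396 − 0.667 = -0.271.

-0.27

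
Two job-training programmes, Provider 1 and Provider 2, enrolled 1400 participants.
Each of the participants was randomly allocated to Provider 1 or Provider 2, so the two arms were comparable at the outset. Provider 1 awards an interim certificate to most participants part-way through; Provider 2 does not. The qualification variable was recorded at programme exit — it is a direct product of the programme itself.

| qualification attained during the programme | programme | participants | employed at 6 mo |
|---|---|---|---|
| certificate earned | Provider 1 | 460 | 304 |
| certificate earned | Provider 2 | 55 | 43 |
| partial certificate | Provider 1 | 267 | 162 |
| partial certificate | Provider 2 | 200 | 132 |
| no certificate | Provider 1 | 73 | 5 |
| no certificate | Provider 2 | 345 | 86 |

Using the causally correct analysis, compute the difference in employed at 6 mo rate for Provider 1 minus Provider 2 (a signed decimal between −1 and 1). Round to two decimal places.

+0.15

Because the programme influences qualification attained during the programme, qualification attained during the programme is a post-treatment mediator, not a confounder. Stratifying on it would bias the estimate; the causal effect is the crude pooled difference.
The causal difference is the pooled difference: 0.589 − 0.435 = +0.154.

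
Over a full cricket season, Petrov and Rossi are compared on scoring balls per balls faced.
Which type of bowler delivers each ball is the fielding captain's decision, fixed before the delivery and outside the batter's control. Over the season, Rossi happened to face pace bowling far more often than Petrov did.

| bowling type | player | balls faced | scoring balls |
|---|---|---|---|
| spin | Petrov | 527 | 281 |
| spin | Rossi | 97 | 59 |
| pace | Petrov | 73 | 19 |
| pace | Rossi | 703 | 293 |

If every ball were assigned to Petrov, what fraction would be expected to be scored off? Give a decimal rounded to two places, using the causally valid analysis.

Bowling type is set before the player has any effect — it is not caused by the player — and it independently drives the outcome. That makes it a confounder, so the causal comparison is within bowling type levels.
Standardising Petrov to the population bowling type mix: 0.446·281/527 + 0.554·19/73 = 0.382.

0.38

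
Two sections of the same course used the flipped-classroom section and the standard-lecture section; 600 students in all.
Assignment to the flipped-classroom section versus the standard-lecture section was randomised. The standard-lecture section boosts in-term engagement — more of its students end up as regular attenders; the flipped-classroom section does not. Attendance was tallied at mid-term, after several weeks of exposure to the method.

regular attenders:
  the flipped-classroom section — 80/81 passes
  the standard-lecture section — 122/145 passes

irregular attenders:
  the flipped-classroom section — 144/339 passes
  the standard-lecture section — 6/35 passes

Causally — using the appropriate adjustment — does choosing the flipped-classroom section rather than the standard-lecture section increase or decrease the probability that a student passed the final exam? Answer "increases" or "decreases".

decreases

Within every mid-term attendance level the flipped-classroom section has the higher rate, yet pooled the standard-lecture section does — Simpson's reversal.
Mid-term attendance is downstream of the teaching method. One should not condition on a consequence of treatment, so the overall rates are the right comparison.
Pooled: the flipped-classroom section 53.3% vs the standard-lecture section 71.1%; the standard-lecture section is higher overall.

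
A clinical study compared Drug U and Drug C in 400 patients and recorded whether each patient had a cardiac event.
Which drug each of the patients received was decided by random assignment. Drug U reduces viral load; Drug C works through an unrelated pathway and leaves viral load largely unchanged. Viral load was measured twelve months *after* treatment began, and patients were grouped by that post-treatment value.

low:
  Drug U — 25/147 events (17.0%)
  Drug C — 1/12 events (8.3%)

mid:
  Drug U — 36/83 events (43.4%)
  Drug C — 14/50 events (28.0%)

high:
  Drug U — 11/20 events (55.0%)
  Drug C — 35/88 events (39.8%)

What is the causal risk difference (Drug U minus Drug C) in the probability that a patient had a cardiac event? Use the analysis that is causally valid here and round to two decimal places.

-0.05

Because the drug influences viral load, viral load is a post-treatment mediator, not a confounder. Stratifying on it would bias the estimate; the causal effect is the crude pooled difference.
The causal difference is the pooled difference: 0.288 − 0.333 = -0.045.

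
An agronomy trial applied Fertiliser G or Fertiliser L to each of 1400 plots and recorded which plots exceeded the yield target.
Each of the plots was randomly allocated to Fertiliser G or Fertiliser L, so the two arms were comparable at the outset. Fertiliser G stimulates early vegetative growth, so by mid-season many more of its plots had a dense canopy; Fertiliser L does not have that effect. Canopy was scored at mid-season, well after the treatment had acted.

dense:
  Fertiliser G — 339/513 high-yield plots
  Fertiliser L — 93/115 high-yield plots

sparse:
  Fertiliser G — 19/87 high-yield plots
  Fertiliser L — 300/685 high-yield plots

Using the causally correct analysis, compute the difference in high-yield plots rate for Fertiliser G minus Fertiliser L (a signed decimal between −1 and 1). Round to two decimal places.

The mid-season canopy-specific comparison favours Fertiliser L throughout, but the pooled figures favour Fertiliser G. The question is whether to condition on mid-season canopy.
Mid-season canopy here is a post-treatment variable shaped by the fertiliser; conditioning on it would introduce bias rather than remove it. The overall comparison is the causal one.
The causal difference is the pooled difference: 0.597 − 0.491 = +0.105.

+0.11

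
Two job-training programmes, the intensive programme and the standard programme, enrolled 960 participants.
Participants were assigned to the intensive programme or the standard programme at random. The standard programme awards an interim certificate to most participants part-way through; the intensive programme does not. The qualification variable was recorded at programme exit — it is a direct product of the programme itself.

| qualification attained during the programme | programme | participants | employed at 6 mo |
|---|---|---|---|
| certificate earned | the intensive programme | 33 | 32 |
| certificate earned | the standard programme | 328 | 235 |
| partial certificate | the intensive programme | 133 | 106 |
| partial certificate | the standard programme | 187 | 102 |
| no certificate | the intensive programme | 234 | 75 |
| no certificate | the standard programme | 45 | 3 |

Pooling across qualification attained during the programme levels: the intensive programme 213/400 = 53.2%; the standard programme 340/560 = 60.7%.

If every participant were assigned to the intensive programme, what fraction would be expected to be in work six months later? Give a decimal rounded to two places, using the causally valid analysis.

0.53

Because the programme influences qualification attained during the programme, qualification attained during the programme is a post-treatment mediator, not a confounder. Stratifying on it would bias the estimate; the causal effect is the crude pooled difference.
So P(outcome | do(the intensive programme)) is just the pooled rate for the intensive programme: 213/400 = 0.532.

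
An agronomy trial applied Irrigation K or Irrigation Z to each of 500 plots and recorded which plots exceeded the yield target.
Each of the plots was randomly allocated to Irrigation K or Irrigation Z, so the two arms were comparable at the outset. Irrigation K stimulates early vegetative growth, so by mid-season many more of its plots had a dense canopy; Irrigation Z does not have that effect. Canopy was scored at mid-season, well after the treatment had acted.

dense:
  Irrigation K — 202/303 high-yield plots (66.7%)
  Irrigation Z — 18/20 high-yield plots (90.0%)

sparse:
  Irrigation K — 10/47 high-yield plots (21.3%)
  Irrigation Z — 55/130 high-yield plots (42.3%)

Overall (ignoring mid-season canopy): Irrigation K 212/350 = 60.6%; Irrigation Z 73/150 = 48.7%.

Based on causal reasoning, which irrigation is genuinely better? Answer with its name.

Mid-season canopy lies on the pathway irrigation → mid-season canopy → outcome, so adjusting for it blocks the indirect effect. For the total causal effect of irrigation, use the unadjusted pooled rates.
Pooled: Irrigation K 60.6% vs Irrigation Z 48.7%; Irrigation K is higher overall.

Irrigation K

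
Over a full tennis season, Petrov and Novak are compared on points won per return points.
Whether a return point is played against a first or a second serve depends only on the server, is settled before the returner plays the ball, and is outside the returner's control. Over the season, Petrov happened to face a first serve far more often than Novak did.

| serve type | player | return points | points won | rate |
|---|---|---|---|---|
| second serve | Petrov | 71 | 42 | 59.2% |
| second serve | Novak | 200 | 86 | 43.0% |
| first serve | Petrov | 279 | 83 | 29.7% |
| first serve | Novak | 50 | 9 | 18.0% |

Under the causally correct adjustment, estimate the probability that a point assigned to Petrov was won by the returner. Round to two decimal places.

The stratified and pooled comparisons disagree (Petrov wins within each serve type; Novak wins overall), so the answer turns on the causal role of serve type.
Nothing the player does changes serve type; the imbalance is an allocation artefact. With serve type also predicting the outcome, the pooled figure is confounded, and the within-stratum comparison is the causal one.
Standardising Petrov to the population serve type mix: 0.452·42/71 + 0.548·83/279 = 0.430.

0.43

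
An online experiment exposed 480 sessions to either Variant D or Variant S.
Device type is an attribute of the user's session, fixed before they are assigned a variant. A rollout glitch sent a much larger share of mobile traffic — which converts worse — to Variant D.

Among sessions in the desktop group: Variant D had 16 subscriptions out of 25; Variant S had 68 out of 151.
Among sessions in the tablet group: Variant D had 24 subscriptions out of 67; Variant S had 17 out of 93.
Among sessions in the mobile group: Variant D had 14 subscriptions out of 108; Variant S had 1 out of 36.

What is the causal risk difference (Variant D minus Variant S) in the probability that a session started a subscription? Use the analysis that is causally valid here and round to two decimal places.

+0.16

The stratified and pooled comparisons disagree (Variant D wins within each device type; Variant S wins overall), so the answer turns on the causal role of device type.
Nothing the variant does changes device type; the imbalance is an allocation artefact. With device type also predicting the outcome, the pooled figure is confounded, and the within-stratum comparison is the causal one.
Adjusting over the population distribution of device type: 0.367·(0.640−0.450) + 0.333·(0.358−0.183) + 0.300·(0.130−0.028) = +0.159.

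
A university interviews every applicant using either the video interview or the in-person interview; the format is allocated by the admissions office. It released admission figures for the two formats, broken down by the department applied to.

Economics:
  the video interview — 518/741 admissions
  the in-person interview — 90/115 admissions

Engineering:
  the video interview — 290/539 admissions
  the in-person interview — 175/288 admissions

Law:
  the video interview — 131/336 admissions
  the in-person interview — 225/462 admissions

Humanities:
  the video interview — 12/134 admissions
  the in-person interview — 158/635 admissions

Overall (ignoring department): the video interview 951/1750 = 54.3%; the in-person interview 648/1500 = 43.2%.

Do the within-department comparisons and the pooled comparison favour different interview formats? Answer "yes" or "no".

Within each department level (Economics 69.9% vs 78.3%; Engineering 53.8% vs 60.8%; Law 39.0% vs 48.7%; Humanities 9.0% vs 24.9%), the in-person interview has the higher rate every time. Pooled: 54.3% vs 43.2% — the video interview has the higher rate overall. The two comparisons disagree.

yes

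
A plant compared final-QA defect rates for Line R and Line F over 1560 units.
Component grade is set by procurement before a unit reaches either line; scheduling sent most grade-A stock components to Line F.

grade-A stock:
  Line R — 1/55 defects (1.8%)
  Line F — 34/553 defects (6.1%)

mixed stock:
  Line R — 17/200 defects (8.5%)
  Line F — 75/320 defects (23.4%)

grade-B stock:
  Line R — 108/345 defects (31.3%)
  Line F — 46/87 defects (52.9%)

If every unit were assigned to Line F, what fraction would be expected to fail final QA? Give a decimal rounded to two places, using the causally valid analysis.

Since component grade is a pre-existing factor (not a product of the line) and it affects the outcome on its own, it is a confounder. The stratified rates, not the pooled rate, identify the causal effect.
Standardising Line F to the population component grade mix: 0.390·34/553 + 0.333·75/320 + 0.277·46/87 = 0.249.

0.25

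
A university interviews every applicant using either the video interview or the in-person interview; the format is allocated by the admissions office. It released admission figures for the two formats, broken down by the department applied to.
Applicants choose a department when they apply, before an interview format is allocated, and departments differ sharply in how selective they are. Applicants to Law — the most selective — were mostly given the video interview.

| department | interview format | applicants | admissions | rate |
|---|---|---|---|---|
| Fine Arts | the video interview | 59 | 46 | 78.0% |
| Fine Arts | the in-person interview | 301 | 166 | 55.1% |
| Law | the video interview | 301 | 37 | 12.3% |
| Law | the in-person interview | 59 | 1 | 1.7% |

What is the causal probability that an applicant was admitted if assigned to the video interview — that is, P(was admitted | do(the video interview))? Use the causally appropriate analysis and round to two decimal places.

0.45

The department-specific comparison favours the video interview throughout, but the pooled figures favour the in-person interview. The question is whether to condition on department.
Department is set before the interview format has any effect — it is not caused by the interview format — and it independently drives the outcome. That makes it a confounder, so the causal comparison is within department levels.
Standardising the video interview to the population department mix: 0.500·46/59 + 0.500·37/301 = 0.451.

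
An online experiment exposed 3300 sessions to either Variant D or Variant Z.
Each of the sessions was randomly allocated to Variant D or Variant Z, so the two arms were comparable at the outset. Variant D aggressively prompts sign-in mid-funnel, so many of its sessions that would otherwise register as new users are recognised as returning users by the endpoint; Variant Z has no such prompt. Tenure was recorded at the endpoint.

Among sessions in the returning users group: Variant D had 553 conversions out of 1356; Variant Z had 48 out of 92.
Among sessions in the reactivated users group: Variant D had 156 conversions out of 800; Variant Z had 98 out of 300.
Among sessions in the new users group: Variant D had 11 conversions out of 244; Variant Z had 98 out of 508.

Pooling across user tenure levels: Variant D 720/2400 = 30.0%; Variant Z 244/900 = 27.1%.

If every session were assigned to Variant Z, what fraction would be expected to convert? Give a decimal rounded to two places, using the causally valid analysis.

0.27

User tenure here is a post-treatment variable shaped by the variant; conditioning on it would introduce bias rather than remove it. The overall comparison is the causal one.
So P(outcome | do(Variant Z)) is just the pooled rate for Variant Z: 244/900 = 0.271.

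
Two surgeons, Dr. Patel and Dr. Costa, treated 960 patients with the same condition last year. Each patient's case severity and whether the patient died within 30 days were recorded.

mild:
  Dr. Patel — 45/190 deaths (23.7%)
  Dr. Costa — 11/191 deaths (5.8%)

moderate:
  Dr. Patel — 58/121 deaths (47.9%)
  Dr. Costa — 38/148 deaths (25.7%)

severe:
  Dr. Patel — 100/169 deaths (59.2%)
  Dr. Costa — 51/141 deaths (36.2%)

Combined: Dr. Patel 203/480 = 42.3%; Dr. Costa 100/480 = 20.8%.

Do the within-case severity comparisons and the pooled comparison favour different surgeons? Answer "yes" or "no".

Within each case severity level (mild 23.7% vs 5.8%; moderate 47.9% vs 25.7%; severe 59.2% vs 36.2%), Dr. Costa has the lower rate every time. Pooled: 42.3% vs 20.8% — Dr. Costa has the lower rate overall. They agree.

no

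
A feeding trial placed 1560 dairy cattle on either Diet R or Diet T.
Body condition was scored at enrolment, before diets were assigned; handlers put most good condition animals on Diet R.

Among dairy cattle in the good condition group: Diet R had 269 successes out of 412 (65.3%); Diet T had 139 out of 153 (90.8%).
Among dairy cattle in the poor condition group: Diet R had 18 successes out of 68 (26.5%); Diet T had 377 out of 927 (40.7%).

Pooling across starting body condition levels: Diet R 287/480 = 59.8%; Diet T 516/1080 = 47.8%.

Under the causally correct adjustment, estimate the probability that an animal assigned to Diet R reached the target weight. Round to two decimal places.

Within every starting body condition level Diet T has the higher rate, yet pooled Diet R does — Simpson's reversal.
Since starting body condition is a pre-existing factor (not a product of the diet) and it affects the outcome on its own, it is a confounder. The stratified rates, not the pooled rate, identify the causal effect.
Standardising Diet R to the population starting body condition mix: 0.362·269/412 + 0.638·18/68 = 0.405.

0.41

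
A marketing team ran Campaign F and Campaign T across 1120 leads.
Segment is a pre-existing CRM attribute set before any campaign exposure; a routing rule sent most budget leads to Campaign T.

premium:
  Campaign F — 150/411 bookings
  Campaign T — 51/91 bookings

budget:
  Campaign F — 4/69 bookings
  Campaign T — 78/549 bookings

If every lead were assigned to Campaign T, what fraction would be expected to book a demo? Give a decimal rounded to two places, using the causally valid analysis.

The imbalance in customer segment arose from how leads were allocated, not from anything the campaign did; and customer segment independently affects the outcome. The pooled gap is confounded — condition on customer segment.
Standardising Campaign T to the population customer segment mix: 0.448·51/91 + 0.552·78/549 = 0.330.

0.33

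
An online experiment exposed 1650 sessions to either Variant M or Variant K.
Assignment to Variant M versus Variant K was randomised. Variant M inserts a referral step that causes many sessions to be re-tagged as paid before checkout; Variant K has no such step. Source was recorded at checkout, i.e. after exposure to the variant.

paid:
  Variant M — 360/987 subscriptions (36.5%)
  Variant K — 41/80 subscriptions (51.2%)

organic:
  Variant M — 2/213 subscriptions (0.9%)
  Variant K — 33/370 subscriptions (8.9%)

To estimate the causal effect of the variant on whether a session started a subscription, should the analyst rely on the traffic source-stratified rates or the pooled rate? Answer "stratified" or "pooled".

pooled

Stratifying would compare variants among sessions the variants themselves sorted into traffic source groups — a form of selection on an intermediate. The unconditioned pooled rates give the total causal effect.
Pooled: Variant M 30.2% vs Variant K 16.4%; Variant M is higher overall.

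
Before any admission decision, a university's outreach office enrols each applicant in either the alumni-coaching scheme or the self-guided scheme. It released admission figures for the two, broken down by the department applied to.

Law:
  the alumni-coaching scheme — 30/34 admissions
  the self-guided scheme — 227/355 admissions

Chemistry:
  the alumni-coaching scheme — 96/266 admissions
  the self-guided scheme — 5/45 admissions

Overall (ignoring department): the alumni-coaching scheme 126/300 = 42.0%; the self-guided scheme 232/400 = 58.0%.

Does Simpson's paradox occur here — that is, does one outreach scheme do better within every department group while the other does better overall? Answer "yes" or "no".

Within each department level (Law 88.2% vs 63.9%; Chemistry 36.1% vs 11.1%), the alumni-coaching scheme has the higher rate every time. Pooled: 42.0% vs 58.0% — the self-guided scheme has the higher rate overall. The two comparisons disagree.

yes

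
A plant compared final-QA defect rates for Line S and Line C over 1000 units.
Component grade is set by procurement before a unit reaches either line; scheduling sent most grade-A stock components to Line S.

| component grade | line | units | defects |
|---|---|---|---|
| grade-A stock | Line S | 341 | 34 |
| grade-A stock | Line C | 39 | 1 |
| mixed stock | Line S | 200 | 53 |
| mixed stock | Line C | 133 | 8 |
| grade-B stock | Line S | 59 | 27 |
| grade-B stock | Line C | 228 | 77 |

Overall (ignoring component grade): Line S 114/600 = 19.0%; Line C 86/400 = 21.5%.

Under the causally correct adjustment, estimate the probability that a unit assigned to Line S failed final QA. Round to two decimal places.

0.26

Line C is lower inside every component grade stratum but Line S is lower in aggregate. Whether to stratify depends on how component grade relates to the line.
Since component grade is a pre-existing factor (not a product of the line) and it affects the outcome on its own, it is a confounder. The stratified rates, not the pooled rate, identify the causal effect.
Standardising Line S to the population component grade mix: 0.380·34/341 + 0.333·53/200 + 0.287·27/59 = 0.257.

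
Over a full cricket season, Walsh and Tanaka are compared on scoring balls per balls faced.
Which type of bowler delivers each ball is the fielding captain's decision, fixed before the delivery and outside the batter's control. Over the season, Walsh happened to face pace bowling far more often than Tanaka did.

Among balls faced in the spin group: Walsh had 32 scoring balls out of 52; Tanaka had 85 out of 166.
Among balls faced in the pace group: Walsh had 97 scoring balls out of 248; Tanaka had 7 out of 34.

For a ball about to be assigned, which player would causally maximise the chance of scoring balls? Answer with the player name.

Walsh

Walsh is higher inside every bowling type stratum but Tanaka is higher in aggregate. Whether to stratify depends on how bowling type relates to the player.
The imbalance in bowling type arose from how balls faced were allocated, not from anything the player did; and bowling type independently affects the outcome. The pooled gap is confounded — condition on bowling type.
Within each level — spin: 61.5% vs 51.2%; pace: 39.1% vs 20.6% — Walsh is higher every time.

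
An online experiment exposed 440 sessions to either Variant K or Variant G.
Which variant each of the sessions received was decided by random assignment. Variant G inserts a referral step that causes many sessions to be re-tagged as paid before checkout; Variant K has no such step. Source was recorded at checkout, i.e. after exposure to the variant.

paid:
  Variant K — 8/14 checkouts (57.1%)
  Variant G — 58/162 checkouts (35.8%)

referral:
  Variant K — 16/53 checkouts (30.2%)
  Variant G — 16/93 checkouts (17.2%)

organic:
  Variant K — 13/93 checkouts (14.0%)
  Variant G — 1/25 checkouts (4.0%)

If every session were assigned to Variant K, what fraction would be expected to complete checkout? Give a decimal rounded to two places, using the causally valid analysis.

Traffic source lies on the pathway variant → traffic source → outcome, so adjusting for it blocks the indirect effect. For the total causal effect of variant, use the unadjusted pooled rates.
So P(outcome | do(Variant K)) is just the pooled rate for Variant K: 37/160 = 0.231.

0.23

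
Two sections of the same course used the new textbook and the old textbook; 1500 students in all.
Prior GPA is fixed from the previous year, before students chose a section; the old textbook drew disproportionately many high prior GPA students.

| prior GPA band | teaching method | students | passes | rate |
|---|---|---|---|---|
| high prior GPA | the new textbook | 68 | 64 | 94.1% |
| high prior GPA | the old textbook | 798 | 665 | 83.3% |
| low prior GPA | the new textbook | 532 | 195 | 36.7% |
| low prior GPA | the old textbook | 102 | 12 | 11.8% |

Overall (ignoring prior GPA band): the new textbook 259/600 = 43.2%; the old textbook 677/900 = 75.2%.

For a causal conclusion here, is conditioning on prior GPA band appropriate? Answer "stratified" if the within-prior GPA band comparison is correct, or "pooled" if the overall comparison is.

Since prior GPA band is a pre-existing factor (not a product of the teaching method) and it affects the outcome on its own, it is a confounder. The stratified rates, not the pooled rate, identify the causal effect.
Within each level — high prior GPA: 94.1% vs 83.3%; low prior GPA: 36.7% vs 11.8% — the new textbook is higher every time.

stratified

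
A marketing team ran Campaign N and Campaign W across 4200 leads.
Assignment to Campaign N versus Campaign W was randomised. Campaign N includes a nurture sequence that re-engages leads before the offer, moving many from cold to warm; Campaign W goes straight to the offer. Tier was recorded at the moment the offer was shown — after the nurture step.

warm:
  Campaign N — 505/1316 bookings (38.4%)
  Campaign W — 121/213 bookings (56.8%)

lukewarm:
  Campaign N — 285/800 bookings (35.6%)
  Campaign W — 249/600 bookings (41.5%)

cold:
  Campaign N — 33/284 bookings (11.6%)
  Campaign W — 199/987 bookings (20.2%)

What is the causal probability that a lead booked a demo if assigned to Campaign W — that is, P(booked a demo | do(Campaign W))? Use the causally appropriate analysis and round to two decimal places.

0.32

Within every engagement tier level Campaign W has the higher rate, yet pooled Campaign N does — Simpson's reversal.
Engagement tier lies on the pathway campaign → engagement tier → outcome, so adjusting for it blocks the indirect effect. For the total causal effect of campaign, use the unadjusted pooled rates.
So P(outcome | do(Campaign W)) is just the pooled rate for Campaign W: 569/1800 = 0.316.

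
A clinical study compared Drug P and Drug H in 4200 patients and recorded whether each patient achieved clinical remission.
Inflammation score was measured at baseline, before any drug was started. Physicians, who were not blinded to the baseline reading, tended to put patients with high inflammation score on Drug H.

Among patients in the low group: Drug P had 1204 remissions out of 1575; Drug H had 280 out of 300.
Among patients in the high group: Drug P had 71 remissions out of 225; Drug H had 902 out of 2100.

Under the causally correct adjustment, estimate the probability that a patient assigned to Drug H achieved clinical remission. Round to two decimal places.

Here inflammation score is a common cause — it drives both which drug a case falls under and the outcome. The crude comparison mixes populations; the stratum-specific rates are the causally relevant ones.
Standardising Drug H to the population inflammation score mix: 0.446·280/300 + 0.554·902/2100 = 0.654.

0.65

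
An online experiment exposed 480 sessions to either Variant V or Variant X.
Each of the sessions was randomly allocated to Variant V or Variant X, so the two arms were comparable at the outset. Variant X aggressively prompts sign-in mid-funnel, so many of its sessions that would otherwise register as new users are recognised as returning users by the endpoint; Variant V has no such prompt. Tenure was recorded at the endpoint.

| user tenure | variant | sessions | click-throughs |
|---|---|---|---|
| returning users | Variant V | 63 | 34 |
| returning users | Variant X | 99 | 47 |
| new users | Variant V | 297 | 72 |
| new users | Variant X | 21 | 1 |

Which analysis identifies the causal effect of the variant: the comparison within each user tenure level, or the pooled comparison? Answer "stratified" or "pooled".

The stratified and pooled comparisons disagree (Variant V wins within each user tenure; Variant X wins overall), so the answer turns on the causal role of user tenure.
User tenure here is a post-treatment variable shaped by the variant; conditioning on it would introduce bias rather than remove it. The overall comparison is the causal one.
Pooled: Variant V 29.4% vs Variant X 40.0%; Variant X is higher overall.

pooled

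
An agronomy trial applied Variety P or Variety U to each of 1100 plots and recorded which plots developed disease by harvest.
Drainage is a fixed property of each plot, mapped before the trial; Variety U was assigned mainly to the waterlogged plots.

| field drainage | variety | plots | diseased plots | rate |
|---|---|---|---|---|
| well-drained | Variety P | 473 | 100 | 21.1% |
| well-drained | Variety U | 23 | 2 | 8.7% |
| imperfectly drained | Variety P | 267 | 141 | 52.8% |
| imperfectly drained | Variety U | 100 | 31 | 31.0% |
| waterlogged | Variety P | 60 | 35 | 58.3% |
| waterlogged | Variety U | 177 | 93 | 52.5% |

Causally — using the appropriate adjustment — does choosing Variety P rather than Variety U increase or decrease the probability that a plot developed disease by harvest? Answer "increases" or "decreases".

increases

Within every field drainage level Variety U has the lower rate, yet pooled Variety P does — Simpson's reversal.
Field drainage differs across varietys for reasons unrelated to any effect of the variety itself, and it separately predicts the outcome — a classic confounder. We must compare within field drainage levels.
Within each level — well-drained: 21.1% vs 8.7%; imperfectly drained: 52.8% vs 31.0%; waterlogged: 58.3% vs 52.5% — Variety U is lower every time.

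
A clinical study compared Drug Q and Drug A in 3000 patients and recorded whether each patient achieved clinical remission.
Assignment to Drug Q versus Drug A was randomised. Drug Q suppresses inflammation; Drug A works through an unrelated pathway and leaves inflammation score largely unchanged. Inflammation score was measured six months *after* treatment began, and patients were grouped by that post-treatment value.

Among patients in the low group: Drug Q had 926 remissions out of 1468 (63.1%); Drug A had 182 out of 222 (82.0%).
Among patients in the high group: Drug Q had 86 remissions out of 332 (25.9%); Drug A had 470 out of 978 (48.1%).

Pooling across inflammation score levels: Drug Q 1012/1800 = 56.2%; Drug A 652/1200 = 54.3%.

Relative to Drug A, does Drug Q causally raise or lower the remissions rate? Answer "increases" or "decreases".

Inflammation score is recorded after the drug and is itself shifted by it — it sits on the causal path from drug to outcome. Conditioning on a mediator would strip out part of the effect we want; the pooled comparison gives the total causal effect.
Pooled: Drug Q 56.2% vs Drug A 54.3%; Drug Q is higher overall.

increases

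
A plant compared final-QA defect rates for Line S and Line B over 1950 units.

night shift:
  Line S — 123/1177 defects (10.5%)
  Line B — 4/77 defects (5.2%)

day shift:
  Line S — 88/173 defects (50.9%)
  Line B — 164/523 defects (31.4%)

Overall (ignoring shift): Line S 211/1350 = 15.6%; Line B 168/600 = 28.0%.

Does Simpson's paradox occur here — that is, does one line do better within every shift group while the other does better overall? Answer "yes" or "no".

yes

Within each shift level (night shift 10.5% vs 5.2%; day shift 50.9% vs 31.4%), Line B has the lower rate every time. Pooled: 15.6% vs 28.0% — Line S has the lower rate overall. The two comparisons disagree.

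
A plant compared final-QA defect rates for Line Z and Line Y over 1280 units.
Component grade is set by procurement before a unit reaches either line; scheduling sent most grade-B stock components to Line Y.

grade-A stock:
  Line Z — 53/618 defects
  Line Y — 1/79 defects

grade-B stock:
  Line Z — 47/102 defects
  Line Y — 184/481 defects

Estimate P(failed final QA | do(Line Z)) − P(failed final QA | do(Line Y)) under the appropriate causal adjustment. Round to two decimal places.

The component grade-specific comparison favours Line Y throughout, but the pooled figures favour Line Z. The question is whether to condition on component grade.
Component grade differs across lines for reasons unrelated to any effect of the line itself, and it separately predicts the outcome — a classic confounder. We must compare within component grade levels.
Adjusting over the population distribution of component grade: 0.545·(0.086−0.013) + 0.455·(0.461−0.383) = +0.075.

+0.08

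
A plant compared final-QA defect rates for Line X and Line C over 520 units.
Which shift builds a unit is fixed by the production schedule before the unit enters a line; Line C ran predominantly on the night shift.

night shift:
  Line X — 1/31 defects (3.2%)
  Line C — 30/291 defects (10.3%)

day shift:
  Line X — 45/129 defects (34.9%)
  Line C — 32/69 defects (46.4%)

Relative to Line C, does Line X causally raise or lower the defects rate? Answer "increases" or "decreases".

The shift-specific comparison favours Line X throughout, but the pooled figures favour Line C. The question is whether to condition on shift.
Nothing the line does changes shift; the imbalance is an allocation artefact. With shift also predicting the outcome, the pooled figure is confounded, and the within-stratum comparison is the causal one.
Within each level — night shift: 3.2% vs 10.3%; day shift: 34.9% vs 46.4% — Line X is lower every time.

decreases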